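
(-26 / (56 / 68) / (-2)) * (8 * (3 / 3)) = 884 / 7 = 126.29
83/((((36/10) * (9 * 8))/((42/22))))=2905/4752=0.61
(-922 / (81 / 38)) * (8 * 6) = -560576 / 27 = -20762.07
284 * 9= 2556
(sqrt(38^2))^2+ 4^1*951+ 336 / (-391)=2051632 / 391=5247.14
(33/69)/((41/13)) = 143/943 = 0.15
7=7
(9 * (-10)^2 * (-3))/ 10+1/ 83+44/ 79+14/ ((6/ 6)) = -1674861/ 6557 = -255.43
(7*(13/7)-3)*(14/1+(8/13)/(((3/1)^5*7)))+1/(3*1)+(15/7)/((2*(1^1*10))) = 12422561/88452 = 140.44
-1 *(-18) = 18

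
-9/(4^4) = -9/256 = -0.04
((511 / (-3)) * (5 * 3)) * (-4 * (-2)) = -20440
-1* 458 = -458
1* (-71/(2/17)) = -1207/2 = -603.50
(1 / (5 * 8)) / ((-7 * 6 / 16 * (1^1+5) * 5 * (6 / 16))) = -4 / 4725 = -0.00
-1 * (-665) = 665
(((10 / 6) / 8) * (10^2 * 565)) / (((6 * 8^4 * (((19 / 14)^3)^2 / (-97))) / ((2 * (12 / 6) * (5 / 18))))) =-8.26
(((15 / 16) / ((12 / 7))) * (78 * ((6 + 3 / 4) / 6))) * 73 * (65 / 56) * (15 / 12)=5082.69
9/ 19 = 0.47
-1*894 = -894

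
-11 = -11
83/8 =10.38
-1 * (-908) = 908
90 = 90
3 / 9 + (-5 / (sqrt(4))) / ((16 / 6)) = -29 / 48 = -0.60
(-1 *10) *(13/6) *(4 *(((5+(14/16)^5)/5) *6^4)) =-123841.99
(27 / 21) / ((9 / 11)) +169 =1194 / 7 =170.57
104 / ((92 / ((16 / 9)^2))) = 6656 / 1863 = 3.57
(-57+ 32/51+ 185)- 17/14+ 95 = 158803/714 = 222.41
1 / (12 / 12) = 1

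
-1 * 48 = -48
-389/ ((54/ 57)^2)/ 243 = -140429/ 78732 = -1.78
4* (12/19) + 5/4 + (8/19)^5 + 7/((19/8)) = 66725103/9904396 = 6.74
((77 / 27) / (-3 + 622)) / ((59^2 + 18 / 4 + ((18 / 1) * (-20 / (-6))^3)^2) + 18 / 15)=770 / 74862732171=0.00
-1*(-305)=305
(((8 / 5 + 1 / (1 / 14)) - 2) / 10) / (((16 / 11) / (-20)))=-187 / 10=-18.70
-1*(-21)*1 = 21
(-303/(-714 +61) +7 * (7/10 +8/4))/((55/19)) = 2402493/359150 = 6.69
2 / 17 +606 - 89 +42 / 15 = 44193 / 85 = 519.92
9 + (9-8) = 10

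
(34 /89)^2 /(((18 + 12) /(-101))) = -58378 /118815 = -0.49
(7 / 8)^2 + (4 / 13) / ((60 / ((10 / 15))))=28793 / 37440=0.77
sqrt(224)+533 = 4 * sqrt(14)+533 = 547.97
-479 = -479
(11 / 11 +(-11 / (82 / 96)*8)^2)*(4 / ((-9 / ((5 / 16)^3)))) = -2230482125 / 15492096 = -143.98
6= 6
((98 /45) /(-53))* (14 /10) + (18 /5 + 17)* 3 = 61.74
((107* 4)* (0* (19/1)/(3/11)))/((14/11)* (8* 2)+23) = 0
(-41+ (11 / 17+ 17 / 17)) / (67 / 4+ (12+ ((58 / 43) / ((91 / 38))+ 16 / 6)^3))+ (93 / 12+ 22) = 3587965180610657 / 123213914093404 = 29.12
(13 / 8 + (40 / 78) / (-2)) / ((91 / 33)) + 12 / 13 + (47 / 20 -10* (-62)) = 4216681 / 6760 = 623.77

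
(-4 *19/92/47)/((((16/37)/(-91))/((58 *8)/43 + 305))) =1168.02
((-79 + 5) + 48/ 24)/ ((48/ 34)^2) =-289/ 8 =-36.12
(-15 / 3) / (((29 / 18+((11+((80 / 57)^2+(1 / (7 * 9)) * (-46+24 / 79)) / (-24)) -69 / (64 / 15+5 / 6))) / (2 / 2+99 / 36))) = 2290788675 / 118529051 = 19.33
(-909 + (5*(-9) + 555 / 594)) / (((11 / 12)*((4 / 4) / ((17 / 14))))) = -3208019 / 2541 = -1262.50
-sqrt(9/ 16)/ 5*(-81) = 243/ 20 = 12.15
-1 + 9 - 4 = 4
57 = 57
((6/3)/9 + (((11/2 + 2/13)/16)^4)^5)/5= 48183307672883914791777451362714670848737266676863961/1084124418144453083019749447608053585379687739078737920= 0.04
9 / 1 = 9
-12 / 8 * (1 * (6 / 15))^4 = -24 / 625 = -0.04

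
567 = 567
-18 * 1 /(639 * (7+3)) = -1 /355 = -0.00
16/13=1.23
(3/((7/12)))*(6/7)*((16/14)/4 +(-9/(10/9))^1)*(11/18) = -21.05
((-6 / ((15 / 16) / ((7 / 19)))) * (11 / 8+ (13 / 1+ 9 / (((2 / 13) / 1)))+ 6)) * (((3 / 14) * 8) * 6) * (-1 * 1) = 1912.93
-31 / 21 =-1.48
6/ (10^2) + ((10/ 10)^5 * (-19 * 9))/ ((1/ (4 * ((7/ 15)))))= -15957/ 50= -319.14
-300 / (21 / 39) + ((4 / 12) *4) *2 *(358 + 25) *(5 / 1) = 95540 / 21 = 4549.52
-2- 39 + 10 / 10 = -40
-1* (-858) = 858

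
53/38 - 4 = -99/38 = -2.61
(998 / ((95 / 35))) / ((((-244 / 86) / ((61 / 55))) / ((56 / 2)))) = -4205572 / 1045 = -4024.47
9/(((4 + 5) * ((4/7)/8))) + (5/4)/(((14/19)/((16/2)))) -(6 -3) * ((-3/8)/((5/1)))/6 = 15461/560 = 27.61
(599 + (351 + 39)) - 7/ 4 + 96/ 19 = 75415/ 76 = 992.30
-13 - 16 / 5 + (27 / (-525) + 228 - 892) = -119044 / 175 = -680.25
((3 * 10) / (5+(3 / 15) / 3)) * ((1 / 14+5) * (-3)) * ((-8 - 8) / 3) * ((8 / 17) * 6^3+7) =118023300 / 2261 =52199.60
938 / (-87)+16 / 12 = -274 / 29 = -9.45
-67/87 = -0.77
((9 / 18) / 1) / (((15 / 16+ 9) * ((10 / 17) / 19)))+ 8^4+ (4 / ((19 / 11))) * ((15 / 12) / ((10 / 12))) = 61947098 / 15105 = 4101.10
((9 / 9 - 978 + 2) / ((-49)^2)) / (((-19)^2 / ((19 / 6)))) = -325 / 91238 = -0.00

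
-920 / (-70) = 92 / 7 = 13.14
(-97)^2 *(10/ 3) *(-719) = -67650710/ 3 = -22550236.67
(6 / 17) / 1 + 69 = 1179 / 17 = 69.35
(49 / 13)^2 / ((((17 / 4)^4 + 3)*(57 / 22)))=13522432 / 811955937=0.02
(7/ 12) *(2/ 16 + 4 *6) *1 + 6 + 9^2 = 9703/ 96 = 101.07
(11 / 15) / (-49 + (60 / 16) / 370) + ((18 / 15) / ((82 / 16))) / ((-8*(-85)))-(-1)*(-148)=-6600057226 / 44590575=-148.01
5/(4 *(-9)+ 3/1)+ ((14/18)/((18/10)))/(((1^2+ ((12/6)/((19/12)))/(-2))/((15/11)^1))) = 430/297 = 1.45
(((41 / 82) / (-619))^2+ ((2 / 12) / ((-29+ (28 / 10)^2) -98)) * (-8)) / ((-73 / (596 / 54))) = -22837727213 / 13498629456294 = -0.00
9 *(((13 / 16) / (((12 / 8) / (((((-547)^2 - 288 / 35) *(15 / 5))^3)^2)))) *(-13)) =-487438700566210313793425906652991039208859267867 / 14706125000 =-33145284741304069820800920000000000000.00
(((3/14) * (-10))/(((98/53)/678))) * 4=-1078020/343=-3142.92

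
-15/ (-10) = 3/ 2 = 1.50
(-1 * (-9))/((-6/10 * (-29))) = 15/29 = 0.52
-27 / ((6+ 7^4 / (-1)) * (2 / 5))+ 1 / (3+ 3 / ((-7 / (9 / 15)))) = 18061 / 45984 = 0.39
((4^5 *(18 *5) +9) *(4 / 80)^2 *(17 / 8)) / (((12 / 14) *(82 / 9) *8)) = 32904333 / 4198400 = 7.84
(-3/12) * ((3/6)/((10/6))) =-3/40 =-0.08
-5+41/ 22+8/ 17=-997/ 374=-2.67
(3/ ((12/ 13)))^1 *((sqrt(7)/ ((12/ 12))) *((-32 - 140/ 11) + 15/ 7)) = -42627 *sqrt(7)/ 308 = -366.17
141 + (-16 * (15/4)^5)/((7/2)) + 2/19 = -13827581/4256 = -3248.96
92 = 92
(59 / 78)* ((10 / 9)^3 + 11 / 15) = 452707 / 284310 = 1.59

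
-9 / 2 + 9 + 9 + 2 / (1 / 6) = 25.50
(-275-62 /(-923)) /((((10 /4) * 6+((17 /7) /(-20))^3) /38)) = -26460375536000 /37986145301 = -696.58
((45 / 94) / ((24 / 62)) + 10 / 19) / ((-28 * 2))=-12595 / 400064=-0.03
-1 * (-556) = 556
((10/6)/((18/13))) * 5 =325/54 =6.02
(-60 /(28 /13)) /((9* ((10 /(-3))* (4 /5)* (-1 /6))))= -195 /28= -6.96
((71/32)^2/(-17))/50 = -5041/870400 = -0.01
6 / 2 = 3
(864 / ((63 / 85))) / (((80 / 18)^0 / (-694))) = -5663040 / 7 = -809005.71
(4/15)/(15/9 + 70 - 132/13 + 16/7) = 364/87085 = 0.00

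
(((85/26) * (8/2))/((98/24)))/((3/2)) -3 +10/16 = -1223/5096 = -0.24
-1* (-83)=83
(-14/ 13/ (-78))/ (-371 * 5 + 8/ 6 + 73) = -7/ 902798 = -0.00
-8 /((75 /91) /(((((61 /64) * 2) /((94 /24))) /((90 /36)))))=-11102 /5875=-1.89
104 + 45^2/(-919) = 93551/919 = 101.80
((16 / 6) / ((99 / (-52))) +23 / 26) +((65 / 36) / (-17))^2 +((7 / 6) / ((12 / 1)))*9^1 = 19829033 / 53559792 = 0.37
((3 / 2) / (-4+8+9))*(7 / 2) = 21 / 52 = 0.40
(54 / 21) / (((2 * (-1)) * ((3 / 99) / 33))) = -9801 / 7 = -1400.14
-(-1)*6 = 6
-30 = -30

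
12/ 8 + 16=35/ 2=17.50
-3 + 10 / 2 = 2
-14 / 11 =-1.27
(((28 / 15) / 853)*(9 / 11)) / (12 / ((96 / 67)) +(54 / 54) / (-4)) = 672 / 3049475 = 0.00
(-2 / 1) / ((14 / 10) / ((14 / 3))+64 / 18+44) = -180 / 4307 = -0.04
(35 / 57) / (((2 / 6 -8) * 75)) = -7 / 6555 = -0.00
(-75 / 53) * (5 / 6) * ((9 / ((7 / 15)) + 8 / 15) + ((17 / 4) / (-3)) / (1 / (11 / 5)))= -175375 / 8904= -19.70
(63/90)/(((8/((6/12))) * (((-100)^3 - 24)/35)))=-49/32000768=-0.00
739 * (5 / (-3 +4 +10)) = 3695 / 11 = 335.91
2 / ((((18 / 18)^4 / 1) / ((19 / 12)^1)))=19 / 6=3.17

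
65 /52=5 /4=1.25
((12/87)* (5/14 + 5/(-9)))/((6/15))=-125/1827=-0.07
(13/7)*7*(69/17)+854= 15415/17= 906.76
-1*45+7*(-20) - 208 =-393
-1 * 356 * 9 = -3204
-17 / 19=-0.89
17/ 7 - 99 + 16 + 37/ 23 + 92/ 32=-98001/ 1288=-76.09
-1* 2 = -2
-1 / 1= -1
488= 488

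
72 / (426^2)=2 / 5041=0.00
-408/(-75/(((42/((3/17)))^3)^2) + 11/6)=-222455506359292416/999595821058687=-222.55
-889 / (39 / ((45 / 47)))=-13335 / 611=-21.82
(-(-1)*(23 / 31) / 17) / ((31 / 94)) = 2162 / 16337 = 0.13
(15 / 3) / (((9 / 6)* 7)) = 10 / 21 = 0.48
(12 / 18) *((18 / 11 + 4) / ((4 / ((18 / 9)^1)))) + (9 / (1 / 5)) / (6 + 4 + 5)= 161 / 33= 4.88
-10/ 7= -1.43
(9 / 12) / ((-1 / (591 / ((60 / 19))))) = -11229 / 80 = -140.36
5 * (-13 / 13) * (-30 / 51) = 50 / 17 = 2.94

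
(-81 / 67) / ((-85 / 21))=1701 / 5695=0.30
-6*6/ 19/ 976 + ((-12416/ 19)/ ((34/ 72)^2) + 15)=-3906142725/ 1339804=-2915.46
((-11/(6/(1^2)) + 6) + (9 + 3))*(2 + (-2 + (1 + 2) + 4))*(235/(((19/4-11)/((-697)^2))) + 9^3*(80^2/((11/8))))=-277720849574/165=-1683156664.08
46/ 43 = 1.07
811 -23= 788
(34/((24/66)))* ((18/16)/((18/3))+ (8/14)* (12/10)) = 81.65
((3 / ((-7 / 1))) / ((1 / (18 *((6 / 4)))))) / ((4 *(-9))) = 9 / 28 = 0.32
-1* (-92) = 92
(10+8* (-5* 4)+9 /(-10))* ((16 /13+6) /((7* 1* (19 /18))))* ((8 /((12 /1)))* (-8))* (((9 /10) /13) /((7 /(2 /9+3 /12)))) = 14468292 /3933475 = 3.68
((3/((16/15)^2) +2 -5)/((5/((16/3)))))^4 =923521/40960000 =0.02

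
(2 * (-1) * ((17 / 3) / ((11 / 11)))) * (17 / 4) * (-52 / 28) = 3757 / 42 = 89.45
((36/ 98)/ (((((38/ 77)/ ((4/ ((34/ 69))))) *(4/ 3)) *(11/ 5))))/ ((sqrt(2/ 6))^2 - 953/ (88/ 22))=-11178/ 1291031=-0.01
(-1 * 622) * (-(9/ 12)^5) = 75573/ 512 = 147.60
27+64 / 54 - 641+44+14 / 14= -15331 / 27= -567.81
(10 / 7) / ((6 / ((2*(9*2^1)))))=60 / 7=8.57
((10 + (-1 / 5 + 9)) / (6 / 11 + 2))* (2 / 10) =517 / 350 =1.48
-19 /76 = -1 /4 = -0.25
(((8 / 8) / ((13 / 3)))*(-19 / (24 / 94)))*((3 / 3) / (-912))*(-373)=-17531 / 2496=-7.02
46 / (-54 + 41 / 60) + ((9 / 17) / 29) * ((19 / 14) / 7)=-18971373 / 22079498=-0.86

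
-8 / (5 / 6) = -48 / 5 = -9.60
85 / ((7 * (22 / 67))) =5695 / 154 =36.98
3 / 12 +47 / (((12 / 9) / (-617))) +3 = -21746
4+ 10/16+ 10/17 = 709/136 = 5.21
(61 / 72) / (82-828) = -61 / 53712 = -0.00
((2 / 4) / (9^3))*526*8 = 2104 / 729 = 2.89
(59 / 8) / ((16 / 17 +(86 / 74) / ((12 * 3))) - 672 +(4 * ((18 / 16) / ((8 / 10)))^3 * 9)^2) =2801786683392 / 3552691810067525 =0.00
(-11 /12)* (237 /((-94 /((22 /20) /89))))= 0.03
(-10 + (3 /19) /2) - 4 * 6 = -1289 /38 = -33.92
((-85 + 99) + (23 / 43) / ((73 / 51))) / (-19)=-45119 / 59641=-0.76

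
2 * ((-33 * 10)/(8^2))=-165/16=-10.31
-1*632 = -632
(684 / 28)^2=29241 / 49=596.76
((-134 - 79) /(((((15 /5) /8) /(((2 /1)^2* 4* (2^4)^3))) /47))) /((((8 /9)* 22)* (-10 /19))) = 9349152768 /55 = 169984595.78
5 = 5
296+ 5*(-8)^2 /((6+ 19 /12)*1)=30776 /91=338.20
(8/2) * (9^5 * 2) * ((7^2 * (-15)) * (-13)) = 4513705560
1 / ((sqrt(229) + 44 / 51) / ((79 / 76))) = -44319 / 11280167 + 205479 * sqrt(229) / 45120668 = 0.06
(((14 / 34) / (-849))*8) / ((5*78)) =-28 / 2814435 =-0.00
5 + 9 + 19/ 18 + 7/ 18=139/ 9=15.44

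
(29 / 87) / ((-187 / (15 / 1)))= -5 / 187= -0.03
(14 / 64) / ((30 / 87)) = 203 / 320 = 0.63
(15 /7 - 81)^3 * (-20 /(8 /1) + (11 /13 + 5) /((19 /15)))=-4625406720 /4459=-1037319.29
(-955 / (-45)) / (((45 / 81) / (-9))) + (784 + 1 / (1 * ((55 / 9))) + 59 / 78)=378481 / 858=441.12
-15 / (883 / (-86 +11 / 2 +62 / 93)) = 2395 / 1766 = 1.36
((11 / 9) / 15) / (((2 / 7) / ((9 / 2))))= 77 / 60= 1.28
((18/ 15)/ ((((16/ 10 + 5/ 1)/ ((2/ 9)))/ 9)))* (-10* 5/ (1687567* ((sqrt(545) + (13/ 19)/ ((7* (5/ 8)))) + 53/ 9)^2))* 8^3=-170554111351127280000/ 13744744181115050234377499 + 3545887630143600000* sqrt(545)/ 13744744181115050234377499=-0.00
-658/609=-94/87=-1.08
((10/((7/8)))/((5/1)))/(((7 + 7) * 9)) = 8/441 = 0.02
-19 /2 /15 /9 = -19 /270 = -0.07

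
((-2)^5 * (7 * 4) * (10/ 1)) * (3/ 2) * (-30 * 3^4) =32659200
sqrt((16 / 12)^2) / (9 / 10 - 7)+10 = 1790 / 183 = 9.78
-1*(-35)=35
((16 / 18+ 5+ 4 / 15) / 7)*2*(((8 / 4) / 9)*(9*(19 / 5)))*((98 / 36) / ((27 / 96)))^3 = 1449250668544 / 119574225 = 12120.09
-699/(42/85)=-19805/14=-1414.64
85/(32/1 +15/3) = 85/37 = 2.30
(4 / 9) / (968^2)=1 / 2108304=0.00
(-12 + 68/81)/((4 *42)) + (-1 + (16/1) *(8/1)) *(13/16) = 2806543/27216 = 103.12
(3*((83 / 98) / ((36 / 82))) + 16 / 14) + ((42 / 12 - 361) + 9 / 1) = -200843 / 588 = -341.57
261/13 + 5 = 25.08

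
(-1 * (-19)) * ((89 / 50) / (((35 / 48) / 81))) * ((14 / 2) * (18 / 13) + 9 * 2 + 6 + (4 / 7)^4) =3467993951664 / 27311375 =126979.84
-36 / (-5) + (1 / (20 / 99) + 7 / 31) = 7673 / 620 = 12.38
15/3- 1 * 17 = -12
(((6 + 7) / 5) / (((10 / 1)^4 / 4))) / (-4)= -13 / 50000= -0.00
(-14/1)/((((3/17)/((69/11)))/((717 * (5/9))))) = -6541430/33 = -198225.15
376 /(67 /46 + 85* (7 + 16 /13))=224848 /419241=0.54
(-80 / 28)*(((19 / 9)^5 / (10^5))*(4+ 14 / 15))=-91615663 / 15500362500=-0.01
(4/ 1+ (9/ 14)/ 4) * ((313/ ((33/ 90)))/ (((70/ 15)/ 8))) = 6088.69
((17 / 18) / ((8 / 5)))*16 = 85 / 9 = 9.44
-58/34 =-29/17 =-1.71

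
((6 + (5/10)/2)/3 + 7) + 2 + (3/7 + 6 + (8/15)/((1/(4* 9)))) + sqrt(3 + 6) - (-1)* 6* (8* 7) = 157799/420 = 375.71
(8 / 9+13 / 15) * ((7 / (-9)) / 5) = -553 / 2025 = -0.27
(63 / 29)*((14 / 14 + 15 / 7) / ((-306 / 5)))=-55 / 493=-0.11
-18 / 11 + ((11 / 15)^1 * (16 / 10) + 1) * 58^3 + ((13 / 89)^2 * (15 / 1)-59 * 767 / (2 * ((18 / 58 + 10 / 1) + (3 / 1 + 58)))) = 1041131750503661 / 2457094200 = 423724.80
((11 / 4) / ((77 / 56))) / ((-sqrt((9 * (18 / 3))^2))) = -1 / 27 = -0.04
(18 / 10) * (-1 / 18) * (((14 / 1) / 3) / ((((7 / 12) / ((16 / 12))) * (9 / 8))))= -128 / 135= -0.95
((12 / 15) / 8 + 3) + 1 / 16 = 253 / 80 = 3.16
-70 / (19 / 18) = -66.32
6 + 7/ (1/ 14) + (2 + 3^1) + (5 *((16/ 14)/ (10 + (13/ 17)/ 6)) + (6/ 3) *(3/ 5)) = 110.76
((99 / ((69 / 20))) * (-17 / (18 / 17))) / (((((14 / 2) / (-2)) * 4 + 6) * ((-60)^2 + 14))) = 15895 / 997464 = 0.02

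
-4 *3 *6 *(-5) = 360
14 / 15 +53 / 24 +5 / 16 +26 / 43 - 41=-381233 / 10320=-36.94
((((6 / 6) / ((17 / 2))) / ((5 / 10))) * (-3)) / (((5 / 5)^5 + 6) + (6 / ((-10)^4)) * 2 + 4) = -30000 / 467551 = -0.06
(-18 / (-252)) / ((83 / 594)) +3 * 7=21.51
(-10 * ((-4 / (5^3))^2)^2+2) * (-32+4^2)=-1562491808 / 48828125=-32.00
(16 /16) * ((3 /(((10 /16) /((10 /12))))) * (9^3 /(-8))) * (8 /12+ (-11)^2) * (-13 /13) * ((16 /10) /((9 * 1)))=7884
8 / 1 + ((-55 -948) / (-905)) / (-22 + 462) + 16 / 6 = 12745409 / 1194600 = 10.67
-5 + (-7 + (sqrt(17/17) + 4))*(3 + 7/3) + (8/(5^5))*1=-15.66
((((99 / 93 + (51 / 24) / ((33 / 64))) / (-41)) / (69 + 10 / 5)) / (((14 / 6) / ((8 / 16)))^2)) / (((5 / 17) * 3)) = -18037 / 194559596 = -0.00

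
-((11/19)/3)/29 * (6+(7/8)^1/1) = -605/13224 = -0.05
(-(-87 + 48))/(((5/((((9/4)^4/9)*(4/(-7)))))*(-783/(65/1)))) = 13689/12992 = 1.05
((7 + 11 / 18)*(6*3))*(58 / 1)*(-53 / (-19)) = 421138 / 19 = 22165.16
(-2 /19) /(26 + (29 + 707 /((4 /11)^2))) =-32 /1642113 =-0.00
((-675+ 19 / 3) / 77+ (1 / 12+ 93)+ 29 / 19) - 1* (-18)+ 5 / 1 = 637433 / 5852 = 108.93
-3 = -3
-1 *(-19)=19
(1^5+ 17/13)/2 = 15/13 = 1.15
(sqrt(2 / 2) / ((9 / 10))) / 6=5 / 27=0.19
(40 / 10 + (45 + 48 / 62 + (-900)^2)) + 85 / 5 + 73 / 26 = 652916083 / 806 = 810069.58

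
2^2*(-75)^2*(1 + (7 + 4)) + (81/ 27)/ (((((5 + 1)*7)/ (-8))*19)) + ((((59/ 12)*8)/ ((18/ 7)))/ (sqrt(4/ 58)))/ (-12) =35909996/ 133 -413*sqrt(58)/ 648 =269995.12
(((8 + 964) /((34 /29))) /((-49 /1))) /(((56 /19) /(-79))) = 10577547 /23324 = 453.50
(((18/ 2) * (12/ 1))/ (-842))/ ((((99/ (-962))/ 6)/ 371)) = 12848472/ 4631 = 2774.45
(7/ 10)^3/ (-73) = -343/ 73000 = -0.00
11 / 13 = 0.85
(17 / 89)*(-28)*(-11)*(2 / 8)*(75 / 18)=32725 / 534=61.28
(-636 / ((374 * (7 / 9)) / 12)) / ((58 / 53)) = -910116 / 37961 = -23.98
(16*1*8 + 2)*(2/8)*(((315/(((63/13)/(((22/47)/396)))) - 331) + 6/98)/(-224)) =891510815/18571392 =48.00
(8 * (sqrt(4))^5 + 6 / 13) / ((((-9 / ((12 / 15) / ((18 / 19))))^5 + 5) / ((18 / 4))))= -1188765225504 / 141645466004705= -0.01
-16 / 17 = -0.94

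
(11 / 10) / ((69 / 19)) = 209 / 690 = 0.30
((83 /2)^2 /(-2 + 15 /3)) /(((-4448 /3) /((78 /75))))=-89557 /222400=-0.40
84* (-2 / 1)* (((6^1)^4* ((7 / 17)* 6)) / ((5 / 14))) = -128024064 / 85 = -1506165.46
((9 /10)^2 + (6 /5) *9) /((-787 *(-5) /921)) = 1069281 /393500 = 2.72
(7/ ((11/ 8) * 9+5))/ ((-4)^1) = -14/ 139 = -0.10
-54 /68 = -27 /34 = -0.79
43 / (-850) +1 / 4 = 339 / 1700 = 0.20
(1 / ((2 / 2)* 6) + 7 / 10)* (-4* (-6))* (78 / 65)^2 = 3744 / 125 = 29.95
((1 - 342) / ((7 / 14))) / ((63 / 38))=-25916 / 63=-411.37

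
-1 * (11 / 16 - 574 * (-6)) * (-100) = 1377875 / 4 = 344468.75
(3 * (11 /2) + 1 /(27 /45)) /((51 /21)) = 763 /102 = 7.48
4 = 4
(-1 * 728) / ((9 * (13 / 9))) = -56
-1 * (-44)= 44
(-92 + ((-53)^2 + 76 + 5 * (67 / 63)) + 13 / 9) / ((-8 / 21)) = -58795 / 8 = -7349.38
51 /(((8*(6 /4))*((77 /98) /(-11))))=-119 /2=-59.50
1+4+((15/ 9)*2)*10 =115/ 3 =38.33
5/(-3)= -5/3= -1.67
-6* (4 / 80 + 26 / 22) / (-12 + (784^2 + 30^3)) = -813 / 70580840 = -0.00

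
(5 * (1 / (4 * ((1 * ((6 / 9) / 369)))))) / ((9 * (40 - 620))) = -123 / 928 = -0.13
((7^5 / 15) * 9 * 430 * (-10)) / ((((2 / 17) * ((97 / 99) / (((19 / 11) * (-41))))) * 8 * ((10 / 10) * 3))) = 430682820435 / 388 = 1110007269.16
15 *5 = 75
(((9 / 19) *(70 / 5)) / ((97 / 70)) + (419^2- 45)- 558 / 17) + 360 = 5509492502 / 31331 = 175847.96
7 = 7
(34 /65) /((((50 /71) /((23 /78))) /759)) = 7023533 /42250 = 166.24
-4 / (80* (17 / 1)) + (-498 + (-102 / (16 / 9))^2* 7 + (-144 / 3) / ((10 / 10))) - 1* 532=119490859 / 5440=21965.23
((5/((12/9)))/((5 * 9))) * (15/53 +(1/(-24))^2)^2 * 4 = 75568249/2795876352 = 0.03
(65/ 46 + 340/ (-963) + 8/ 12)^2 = 5850261169/ 1962312804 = 2.98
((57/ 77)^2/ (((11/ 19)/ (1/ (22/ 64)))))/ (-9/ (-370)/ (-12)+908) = 0.00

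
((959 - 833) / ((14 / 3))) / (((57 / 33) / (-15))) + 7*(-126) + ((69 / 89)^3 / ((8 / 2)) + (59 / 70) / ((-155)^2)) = -50294235584166877 / 45052101398500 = -1116.36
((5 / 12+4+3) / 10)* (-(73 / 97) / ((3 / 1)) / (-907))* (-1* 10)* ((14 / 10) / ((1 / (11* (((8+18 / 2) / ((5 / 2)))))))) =-0.21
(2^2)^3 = 64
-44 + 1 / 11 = -483 / 11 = -43.91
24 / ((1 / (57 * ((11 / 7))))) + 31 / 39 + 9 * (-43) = 481438 / 273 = 1763.51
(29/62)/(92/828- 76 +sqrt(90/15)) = -0.01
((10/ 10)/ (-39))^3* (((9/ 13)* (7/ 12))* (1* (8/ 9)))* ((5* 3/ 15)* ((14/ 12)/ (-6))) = 49/ 41641938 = 0.00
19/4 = 4.75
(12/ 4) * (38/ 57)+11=13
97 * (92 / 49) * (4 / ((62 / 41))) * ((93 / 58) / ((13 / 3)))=3292956 / 18473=178.26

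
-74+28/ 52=-955/ 13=-73.46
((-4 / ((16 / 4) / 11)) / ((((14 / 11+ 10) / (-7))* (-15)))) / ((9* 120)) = -847 / 2008800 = -0.00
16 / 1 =16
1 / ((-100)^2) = 1 / 10000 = 0.00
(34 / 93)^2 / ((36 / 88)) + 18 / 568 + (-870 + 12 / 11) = -211210059125 / 243175284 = -868.55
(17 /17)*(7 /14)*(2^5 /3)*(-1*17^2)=-4624 /3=-1541.33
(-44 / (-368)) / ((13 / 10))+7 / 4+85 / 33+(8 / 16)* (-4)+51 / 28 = 585589 / 138138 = 4.24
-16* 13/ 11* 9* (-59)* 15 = 150610.91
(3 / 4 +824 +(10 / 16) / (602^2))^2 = 5717558136903710409 / 8405546189824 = 680212.57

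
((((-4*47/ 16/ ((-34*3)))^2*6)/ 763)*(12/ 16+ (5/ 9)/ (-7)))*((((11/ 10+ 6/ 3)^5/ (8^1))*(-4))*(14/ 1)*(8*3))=-10687863280471/ 3175300800000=-3.37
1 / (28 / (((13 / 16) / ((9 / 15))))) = 65 / 1344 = 0.05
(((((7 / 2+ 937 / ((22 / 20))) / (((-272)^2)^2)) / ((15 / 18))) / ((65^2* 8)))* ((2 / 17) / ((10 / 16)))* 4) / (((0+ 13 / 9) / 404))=51313959 / 43921515672320000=0.00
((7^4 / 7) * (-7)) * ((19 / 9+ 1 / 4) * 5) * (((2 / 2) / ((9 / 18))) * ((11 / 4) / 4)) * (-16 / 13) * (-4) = -22449350 / 117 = -191874.79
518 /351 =1.48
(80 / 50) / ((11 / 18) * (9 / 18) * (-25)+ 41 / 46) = -6624 / 27935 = -0.24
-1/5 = -0.20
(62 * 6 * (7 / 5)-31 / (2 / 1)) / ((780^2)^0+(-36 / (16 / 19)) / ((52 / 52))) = -10106 / 835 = -12.10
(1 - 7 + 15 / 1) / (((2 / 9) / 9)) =729 / 2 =364.50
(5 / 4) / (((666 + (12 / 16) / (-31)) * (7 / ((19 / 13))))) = 2945 / 7514871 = 0.00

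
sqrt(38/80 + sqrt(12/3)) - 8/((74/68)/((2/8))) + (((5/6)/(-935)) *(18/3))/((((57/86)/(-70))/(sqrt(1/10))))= -0.09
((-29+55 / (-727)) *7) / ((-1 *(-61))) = -147966 / 44347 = -3.34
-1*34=-34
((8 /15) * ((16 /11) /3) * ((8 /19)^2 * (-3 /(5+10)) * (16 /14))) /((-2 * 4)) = 8192 /6254325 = 0.00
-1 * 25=-25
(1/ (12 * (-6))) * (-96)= 4/ 3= 1.33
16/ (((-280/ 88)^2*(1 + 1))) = 968/ 1225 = 0.79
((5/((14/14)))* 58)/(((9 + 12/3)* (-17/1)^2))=290/3757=0.08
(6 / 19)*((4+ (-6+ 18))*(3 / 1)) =288 / 19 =15.16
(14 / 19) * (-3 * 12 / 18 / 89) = -28 / 1691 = -0.02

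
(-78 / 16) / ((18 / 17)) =-221 / 48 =-4.60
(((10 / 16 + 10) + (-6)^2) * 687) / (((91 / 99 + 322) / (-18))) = -228319641 / 127876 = -1785.48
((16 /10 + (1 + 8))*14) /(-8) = -371 /20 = -18.55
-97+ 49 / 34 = -3249 / 34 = -95.56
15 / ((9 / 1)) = 5 / 3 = 1.67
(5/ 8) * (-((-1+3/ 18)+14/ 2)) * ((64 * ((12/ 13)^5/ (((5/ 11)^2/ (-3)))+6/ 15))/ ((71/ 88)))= 1128048832064/ 395427045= 2852.74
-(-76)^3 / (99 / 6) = 26604.61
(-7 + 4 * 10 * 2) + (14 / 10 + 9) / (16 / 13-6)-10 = 9427 / 155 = 60.82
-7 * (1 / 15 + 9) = -952 / 15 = -63.47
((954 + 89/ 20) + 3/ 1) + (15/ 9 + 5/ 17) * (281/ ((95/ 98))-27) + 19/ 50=8420431/ 5700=1477.27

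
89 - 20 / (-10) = 91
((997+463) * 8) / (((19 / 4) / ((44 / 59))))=2055680 / 1121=1833.79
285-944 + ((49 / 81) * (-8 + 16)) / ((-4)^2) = -106709 / 162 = -658.70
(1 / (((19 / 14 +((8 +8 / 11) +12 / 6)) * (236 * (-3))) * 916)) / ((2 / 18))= -231 / 201151768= -0.00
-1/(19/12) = -12/19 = -0.63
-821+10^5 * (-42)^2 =176399179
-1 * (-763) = 763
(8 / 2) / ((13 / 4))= 16 / 13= 1.23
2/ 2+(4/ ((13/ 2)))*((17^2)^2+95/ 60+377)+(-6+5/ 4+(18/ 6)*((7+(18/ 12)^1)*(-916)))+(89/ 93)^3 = 1182421875701/ 41826564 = 28269.64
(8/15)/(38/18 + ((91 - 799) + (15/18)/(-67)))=-3216/4256585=-0.00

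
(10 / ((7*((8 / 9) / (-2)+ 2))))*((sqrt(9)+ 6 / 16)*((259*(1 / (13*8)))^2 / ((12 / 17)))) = 9425565 / 346112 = 27.23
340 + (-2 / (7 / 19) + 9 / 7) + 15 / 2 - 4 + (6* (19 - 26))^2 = 29447 / 14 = 2103.36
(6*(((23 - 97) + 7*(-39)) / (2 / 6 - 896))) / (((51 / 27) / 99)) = 5565186 / 45679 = 121.83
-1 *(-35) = 35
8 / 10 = 4 / 5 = 0.80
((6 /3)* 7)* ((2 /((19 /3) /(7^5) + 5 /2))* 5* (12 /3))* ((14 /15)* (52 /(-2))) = -1370375552 /252143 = -5434.91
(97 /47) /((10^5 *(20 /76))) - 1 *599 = -14076498157 /23500000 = -599.00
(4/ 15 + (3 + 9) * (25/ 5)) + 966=1026.27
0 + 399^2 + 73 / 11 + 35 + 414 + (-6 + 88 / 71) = 124688115 / 781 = 159651.88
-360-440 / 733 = -264320 / 733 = -360.60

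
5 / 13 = 0.38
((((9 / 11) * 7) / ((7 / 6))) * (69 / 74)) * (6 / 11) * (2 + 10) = 134136 / 4477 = 29.96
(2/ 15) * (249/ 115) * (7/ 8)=581/ 2300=0.25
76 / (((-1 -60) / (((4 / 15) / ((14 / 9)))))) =-456 / 2135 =-0.21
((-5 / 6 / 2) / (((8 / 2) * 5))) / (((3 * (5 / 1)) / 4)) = -1 / 180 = -0.01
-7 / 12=-0.58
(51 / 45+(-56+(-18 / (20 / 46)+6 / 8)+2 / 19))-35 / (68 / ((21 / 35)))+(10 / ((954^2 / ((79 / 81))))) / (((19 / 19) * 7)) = -19943255663012 / 208349442945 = -95.72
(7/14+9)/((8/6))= 57/8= 7.12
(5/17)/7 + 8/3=967/357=2.71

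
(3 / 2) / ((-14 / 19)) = -57 / 28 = -2.04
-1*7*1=-7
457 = 457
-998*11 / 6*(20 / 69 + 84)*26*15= -4150123120 / 69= -60146711.88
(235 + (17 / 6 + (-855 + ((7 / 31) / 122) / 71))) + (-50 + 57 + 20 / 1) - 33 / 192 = -590.34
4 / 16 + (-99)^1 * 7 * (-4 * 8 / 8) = 11089 / 4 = 2772.25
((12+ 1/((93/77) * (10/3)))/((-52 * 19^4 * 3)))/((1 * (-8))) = 3797/50418588480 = 0.00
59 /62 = 0.95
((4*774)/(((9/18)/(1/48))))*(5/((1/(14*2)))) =18060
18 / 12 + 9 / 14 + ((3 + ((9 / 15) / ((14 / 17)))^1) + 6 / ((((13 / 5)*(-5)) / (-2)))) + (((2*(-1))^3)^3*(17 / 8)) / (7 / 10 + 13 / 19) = -186489071 / 239330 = -779.21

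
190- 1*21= 169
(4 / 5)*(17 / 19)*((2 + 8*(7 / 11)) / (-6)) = -884 / 1045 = -0.85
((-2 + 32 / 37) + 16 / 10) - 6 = -1024 / 185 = -5.54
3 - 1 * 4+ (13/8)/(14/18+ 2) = -83/200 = -0.42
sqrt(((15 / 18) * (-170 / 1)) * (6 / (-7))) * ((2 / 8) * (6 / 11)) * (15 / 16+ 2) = 705 * sqrt(238) / 2464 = 4.41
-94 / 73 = -1.29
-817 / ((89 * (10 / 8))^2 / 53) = -692816 / 198025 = -3.50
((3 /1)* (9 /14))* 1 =1.93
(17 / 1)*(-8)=-136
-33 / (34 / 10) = -9.71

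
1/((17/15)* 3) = 5/17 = 0.29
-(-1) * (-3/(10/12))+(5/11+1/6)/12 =-14051/3960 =-3.55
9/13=0.69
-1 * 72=-72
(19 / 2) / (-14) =-19 / 28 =-0.68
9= 9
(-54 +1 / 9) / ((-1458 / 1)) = 485 / 13122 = 0.04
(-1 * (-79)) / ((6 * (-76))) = -79 / 456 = -0.17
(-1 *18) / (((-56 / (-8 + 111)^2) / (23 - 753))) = -34850565 / 14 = -2489326.07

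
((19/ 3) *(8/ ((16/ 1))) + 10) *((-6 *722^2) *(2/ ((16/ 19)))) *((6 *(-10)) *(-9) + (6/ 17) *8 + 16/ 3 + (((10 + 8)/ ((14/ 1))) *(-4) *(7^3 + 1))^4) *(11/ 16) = -645270393848712528390808963/ 979608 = -658702658460029448913.04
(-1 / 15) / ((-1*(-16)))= -1 / 240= -0.00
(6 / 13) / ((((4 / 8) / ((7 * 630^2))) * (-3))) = -854861.54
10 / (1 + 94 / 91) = 182 / 37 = 4.92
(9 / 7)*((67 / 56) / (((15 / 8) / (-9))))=-1809 / 245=-7.38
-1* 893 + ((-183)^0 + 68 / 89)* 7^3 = -25626 / 89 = -287.93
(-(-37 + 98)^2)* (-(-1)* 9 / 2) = -33489 / 2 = -16744.50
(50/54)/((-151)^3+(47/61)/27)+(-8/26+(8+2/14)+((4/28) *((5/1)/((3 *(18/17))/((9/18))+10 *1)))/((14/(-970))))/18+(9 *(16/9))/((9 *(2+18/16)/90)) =18605499576620419/361502384656140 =51.47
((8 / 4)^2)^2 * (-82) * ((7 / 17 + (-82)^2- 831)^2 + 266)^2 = -132191434541659061135488 / 83521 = -1582732900009088266.85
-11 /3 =-3.67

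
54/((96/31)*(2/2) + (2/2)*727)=1674/22633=0.07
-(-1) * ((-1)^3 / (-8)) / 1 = 1 / 8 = 0.12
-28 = -28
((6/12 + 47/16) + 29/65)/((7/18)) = 5193/520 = 9.99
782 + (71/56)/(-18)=788185/1008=781.93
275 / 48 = 5.73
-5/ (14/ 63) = -45/ 2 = -22.50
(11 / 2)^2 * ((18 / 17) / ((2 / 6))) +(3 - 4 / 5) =16709 / 170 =98.29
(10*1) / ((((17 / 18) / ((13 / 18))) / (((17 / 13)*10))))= 100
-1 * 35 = -35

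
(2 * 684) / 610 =684 / 305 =2.24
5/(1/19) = 95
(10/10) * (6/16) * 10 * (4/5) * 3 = 9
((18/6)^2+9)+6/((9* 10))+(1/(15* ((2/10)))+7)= 127/5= 25.40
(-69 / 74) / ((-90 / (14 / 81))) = 161 / 89910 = 0.00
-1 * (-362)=362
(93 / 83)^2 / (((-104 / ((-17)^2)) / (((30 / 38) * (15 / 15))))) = -37493415 / 13612664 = -2.75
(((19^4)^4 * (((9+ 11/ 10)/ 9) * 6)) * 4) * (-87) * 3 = -10138138804074748801651788/ 5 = -2027627760814949760330358.00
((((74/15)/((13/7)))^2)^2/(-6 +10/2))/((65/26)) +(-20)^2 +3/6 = 5502840927221/14459006250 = 380.58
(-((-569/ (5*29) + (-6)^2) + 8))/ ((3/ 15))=-5811/ 29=-200.38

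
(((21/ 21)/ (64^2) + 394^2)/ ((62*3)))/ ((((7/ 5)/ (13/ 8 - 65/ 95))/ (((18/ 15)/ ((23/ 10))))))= 292.62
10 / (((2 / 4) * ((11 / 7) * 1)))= 140 / 11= 12.73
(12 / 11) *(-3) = -36 / 11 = -3.27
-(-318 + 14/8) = 1265/4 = 316.25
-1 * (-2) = 2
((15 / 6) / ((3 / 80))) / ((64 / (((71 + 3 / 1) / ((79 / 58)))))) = 26825 / 474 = 56.59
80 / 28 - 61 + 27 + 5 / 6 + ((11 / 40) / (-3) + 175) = 121463 / 840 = 144.60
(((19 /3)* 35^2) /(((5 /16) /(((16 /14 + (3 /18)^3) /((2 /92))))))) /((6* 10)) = 5307365 /243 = 21841.01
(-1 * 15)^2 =225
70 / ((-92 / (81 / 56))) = -405 / 368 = -1.10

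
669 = 669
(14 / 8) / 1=7 / 4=1.75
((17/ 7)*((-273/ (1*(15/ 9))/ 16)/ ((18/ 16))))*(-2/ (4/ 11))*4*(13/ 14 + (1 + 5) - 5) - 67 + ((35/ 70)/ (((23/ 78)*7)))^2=225701951/ 259210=870.73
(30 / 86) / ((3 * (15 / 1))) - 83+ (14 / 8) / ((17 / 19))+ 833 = 6596225 / 8772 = 751.96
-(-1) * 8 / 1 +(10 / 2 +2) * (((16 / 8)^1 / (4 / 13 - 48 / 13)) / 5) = 789 / 110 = 7.17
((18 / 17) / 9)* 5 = 10 / 17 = 0.59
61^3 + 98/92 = 10441175/46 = 226982.07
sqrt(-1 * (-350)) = 5 * sqrt(14) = 18.71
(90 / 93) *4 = 120 / 31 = 3.87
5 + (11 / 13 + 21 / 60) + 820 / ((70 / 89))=1908757 / 1820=1048.77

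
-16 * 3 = -48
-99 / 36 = -11 / 4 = -2.75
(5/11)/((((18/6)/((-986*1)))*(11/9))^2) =43748820/1331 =32869.14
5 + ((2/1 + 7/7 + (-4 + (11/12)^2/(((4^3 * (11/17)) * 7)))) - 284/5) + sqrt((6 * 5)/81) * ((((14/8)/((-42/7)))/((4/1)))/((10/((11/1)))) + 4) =-17030233/322560 + 3763 * sqrt(30)/8640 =-50.41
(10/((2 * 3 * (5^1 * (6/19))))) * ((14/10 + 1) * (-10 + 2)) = -304/15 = -20.27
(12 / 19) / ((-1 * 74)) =-6 / 703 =-0.01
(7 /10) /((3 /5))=7 /6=1.17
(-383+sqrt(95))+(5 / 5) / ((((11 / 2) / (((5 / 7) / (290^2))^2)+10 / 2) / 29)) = -29201793561286 / 76244891805+sqrt(95) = -373.25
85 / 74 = 1.15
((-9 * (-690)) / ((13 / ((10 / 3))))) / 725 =828 / 377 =2.20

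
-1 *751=-751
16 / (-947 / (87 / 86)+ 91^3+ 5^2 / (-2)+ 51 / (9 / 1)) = 928 / 43652427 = 0.00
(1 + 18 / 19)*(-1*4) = -148 / 19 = -7.79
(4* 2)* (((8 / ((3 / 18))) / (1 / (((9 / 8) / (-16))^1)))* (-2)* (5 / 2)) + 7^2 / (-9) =1166 / 9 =129.56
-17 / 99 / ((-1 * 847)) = 17 / 83853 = 0.00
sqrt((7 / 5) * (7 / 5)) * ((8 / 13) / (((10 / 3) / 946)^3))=160005611304 / 8125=19692998.31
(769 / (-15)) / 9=-769 / 135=-5.70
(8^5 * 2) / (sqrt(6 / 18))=65536 * sqrt(3)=113511.68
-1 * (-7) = 7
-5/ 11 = -0.45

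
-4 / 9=-0.44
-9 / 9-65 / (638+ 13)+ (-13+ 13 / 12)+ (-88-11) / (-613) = -20519839 / 1596252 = -12.86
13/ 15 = 0.87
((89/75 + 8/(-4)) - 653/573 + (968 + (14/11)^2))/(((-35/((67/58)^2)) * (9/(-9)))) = 1882328831189/51020421375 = 36.89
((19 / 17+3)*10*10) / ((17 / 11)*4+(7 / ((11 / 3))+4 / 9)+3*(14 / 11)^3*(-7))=-83853000 / 7078307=-11.85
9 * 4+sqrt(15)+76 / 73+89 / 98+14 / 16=sqrt(15)+1110995 / 28616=42.70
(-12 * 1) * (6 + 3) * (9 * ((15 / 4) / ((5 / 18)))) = -13122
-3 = -3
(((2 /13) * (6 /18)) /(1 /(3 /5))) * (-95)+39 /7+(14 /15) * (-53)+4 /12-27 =-100307 /1365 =-73.48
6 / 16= 3 / 8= 0.38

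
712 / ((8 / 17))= 1513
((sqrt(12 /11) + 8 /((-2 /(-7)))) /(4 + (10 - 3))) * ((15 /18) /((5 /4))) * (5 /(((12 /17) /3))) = 37.41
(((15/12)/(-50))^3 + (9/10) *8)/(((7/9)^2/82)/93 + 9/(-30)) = -142319153547/5928409600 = -24.01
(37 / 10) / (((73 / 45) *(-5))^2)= 2997 / 53290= 0.06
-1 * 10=-10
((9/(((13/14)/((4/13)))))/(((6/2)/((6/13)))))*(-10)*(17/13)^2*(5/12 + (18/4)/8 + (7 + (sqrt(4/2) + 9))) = -49462350/371293 - 2913120*sqrt(2)/371293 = -144.31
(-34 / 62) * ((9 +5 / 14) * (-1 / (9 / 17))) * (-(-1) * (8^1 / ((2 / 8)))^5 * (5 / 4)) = 406533935.32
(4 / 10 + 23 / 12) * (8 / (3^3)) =0.69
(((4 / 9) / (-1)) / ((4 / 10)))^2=100 / 81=1.23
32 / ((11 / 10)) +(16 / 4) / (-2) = 298 / 11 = 27.09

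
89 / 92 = 0.97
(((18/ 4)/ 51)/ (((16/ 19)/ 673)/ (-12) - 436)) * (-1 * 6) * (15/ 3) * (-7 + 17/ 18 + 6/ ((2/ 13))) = 0.20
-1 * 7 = -7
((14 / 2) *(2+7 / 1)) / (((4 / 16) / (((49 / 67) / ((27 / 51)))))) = 23324 / 67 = 348.12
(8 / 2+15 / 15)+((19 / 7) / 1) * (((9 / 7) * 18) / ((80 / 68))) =28613 / 490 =58.39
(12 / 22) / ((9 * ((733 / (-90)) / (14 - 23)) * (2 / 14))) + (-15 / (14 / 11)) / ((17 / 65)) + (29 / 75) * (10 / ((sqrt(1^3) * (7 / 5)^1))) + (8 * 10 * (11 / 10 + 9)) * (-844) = -3926226216733 / 5756982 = -681993.83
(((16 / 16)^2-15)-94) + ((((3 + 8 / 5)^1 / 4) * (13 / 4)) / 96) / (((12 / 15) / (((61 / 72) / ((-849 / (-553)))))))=-107.97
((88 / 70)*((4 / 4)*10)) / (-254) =-44 / 889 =-0.05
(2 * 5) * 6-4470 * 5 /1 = -22290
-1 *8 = -8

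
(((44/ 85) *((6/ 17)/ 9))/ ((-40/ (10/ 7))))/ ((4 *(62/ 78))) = -143/ 627130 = -0.00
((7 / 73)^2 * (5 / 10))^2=2401 / 113592964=0.00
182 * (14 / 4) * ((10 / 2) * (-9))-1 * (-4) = -28661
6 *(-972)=-5832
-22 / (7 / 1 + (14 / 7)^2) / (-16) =1 / 8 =0.12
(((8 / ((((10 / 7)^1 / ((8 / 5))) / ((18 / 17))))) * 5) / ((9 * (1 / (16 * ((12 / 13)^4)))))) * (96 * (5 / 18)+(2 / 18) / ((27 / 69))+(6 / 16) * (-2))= 299565056 / 186745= 1604.14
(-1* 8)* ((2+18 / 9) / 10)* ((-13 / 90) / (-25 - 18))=-104 / 9675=-0.01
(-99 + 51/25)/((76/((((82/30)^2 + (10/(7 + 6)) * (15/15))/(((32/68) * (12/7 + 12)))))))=-289693957/177840000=-1.63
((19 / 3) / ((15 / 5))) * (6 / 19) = 2 / 3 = 0.67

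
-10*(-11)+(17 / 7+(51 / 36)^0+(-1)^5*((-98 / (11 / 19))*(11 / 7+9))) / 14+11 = 134245 / 539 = 249.06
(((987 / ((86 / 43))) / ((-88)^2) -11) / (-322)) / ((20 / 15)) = 508143 / 19948544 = 0.03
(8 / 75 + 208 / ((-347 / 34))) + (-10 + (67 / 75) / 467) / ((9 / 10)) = -3432738682 / 109383075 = -31.38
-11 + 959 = 948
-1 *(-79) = 79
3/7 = 0.43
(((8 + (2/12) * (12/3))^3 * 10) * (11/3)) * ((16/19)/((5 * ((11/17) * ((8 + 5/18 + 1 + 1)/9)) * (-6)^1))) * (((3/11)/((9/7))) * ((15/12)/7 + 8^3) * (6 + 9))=-34279808576/23199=-1477641.65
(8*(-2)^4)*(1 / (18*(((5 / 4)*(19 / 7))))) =1792 / 855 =2.10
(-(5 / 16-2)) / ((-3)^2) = 3 / 16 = 0.19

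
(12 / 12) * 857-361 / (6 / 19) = -286.17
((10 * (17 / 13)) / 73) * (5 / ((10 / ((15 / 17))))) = 0.08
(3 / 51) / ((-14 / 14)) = -1 / 17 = -0.06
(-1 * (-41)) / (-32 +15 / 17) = -697 / 529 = -1.32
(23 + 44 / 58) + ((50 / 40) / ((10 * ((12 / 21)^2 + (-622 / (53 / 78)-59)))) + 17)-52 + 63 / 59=-352274637171 / 34625972392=-10.17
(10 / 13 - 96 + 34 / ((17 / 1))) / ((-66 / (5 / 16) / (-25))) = -12625 / 1144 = -11.04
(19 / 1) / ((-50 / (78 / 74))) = -0.40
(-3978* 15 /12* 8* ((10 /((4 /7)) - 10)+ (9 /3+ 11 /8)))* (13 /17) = -722475 /2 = -361237.50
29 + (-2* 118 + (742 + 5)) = 540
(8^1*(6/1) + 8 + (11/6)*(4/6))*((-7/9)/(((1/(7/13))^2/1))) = -176645/13689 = -12.90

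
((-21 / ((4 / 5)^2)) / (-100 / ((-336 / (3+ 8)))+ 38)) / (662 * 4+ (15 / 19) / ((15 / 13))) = -2793 / 9305428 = -0.00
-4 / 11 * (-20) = 7.27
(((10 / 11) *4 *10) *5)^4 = 16000000000000 / 14641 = 1092821528.58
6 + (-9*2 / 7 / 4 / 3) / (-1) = 87 / 14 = 6.21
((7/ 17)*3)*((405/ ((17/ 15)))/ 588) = 6075/ 8092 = 0.75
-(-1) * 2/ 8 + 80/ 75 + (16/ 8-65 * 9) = -34901/ 60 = -581.68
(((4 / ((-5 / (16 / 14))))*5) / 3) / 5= -32 / 105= -0.30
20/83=0.24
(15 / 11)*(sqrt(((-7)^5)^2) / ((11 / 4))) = 1008420 / 121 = 8334.05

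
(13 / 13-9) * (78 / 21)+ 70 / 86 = -8699 / 301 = -28.90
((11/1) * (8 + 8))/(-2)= -88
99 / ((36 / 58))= 319 / 2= 159.50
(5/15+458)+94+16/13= 21589/39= 553.56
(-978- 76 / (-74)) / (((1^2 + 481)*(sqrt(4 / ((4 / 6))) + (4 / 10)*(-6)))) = -225925*sqrt(6) / 26751- 180740 / 8917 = -40.96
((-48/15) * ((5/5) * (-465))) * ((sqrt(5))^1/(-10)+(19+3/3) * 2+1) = 61008 - 744 * sqrt(5)/5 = 60675.27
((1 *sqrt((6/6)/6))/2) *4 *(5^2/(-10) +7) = 3 *sqrt(6)/2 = 3.67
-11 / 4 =-2.75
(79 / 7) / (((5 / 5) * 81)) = 79 / 567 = 0.14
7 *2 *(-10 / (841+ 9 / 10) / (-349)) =1400 / 2938231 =0.00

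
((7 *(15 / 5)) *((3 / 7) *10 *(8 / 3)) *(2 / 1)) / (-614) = -240 / 307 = -0.78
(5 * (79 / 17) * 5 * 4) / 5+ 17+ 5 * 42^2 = 151809 / 17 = 8929.94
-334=-334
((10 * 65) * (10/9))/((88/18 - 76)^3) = -1053/524288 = -0.00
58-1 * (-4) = 62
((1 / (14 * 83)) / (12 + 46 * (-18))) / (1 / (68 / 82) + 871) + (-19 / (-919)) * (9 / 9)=15713353241 / 760030130160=0.02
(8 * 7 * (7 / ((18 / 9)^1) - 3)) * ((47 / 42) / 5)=94 / 15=6.27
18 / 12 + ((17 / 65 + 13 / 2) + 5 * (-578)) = -2881.74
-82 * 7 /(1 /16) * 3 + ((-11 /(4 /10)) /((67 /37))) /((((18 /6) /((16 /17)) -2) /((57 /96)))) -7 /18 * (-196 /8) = -33225379 /1206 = -27550.07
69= 69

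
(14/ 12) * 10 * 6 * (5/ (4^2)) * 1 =175/ 8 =21.88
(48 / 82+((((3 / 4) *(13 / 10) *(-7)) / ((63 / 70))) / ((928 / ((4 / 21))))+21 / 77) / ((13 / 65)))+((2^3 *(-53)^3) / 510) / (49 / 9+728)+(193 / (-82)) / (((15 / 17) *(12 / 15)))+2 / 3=-201579262723 / 51548001120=-3.91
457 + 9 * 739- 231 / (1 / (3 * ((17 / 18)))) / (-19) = 271413 / 38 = 7142.45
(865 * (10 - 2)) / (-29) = -6920 / 29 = -238.62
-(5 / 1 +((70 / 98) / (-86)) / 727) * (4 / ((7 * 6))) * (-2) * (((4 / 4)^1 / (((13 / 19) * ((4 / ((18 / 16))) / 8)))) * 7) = 21.92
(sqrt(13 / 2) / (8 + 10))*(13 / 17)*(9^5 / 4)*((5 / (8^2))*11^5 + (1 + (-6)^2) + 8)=68928258555*sqrt(26) / 17408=20189943.44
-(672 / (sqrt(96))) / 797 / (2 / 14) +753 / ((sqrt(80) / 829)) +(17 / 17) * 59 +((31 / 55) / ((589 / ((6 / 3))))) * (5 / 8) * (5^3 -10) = -196 * sqrt(6) / 797 +49439 / 836 +624237 * sqrt(5) / 20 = 69850.35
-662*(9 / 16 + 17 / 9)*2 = -116843 / 36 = -3245.64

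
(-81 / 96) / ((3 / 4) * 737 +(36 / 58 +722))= -783 / 1183544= -0.00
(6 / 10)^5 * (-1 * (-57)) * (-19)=-263169 / 3125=-84.21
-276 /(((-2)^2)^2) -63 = -321 /4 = -80.25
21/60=7/20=0.35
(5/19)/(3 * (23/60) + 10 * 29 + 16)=100/116717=0.00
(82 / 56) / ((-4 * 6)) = -41 / 672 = -0.06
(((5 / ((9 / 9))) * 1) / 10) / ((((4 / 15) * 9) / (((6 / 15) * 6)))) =1 / 2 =0.50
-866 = -866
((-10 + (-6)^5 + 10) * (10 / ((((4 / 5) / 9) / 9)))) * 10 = -78732000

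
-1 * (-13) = 13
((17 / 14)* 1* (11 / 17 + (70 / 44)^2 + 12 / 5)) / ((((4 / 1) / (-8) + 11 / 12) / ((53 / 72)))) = 1737499 / 145200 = 11.97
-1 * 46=-46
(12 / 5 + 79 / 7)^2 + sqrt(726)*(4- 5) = 229441 / 1225- 11*sqrt(6) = 160.35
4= 4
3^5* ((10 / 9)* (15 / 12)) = 675 / 2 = 337.50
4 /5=0.80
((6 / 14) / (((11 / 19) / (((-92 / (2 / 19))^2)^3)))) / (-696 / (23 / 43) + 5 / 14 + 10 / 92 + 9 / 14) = -389565087142571818624 / 1534995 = -253789157060818.97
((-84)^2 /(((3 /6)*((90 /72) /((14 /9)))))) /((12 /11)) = 241472 /15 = 16098.13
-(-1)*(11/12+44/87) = 1.42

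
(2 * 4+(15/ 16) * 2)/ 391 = 79/ 3128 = 0.03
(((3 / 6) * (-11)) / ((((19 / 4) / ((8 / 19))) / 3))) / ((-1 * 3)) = 176 / 361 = 0.49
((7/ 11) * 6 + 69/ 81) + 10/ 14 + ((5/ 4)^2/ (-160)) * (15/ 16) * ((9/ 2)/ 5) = 183121831/ 34062336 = 5.38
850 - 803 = 47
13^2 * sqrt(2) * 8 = 1352 * sqrt(2) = 1912.02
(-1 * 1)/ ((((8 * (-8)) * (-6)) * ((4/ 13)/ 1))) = -13/ 1536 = -0.01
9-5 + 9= 13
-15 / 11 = -1.36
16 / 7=2.29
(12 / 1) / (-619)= -12 / 619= -0.02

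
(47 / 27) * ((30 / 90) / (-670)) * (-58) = 1363 / 27135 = 0.05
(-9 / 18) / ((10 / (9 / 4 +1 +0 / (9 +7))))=-13 / 80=-0.16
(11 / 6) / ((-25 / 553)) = -40.55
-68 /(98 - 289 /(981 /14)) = -16677 /23023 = -0.72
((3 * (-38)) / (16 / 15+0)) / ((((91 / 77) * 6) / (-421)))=1319835 / 208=6345.36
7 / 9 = 0.78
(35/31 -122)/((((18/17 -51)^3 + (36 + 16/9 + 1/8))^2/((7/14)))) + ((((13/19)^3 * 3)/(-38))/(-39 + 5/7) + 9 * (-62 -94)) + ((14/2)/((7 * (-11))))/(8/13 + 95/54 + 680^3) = -14322245586379471289390916683936968511438700393/10201034418859450528676862885796296534121832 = -1404.00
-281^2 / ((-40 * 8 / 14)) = 552727 / 160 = 3454.54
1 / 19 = 0.05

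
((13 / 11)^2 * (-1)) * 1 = -169 / 121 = -1.40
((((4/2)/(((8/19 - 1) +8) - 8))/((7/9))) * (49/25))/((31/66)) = -14364/775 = -18.53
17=17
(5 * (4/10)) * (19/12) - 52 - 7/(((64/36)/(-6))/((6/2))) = 529/24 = 22.04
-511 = -511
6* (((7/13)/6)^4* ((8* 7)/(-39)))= -16807/30074733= -0.00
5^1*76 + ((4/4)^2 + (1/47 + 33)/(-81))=1448915/3807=380.59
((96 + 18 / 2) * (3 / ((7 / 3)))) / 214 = 135 / 214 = 0.63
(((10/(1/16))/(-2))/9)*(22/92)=-440/207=-2.13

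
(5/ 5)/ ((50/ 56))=28/ 25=1.12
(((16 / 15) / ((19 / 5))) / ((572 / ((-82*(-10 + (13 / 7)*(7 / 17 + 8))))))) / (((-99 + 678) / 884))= -292576 / 847077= -0.35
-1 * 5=-5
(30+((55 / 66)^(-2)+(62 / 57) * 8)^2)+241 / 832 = 224945553553 / 1689480000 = 133.14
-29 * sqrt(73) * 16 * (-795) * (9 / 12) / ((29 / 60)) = 572400 * sqrt(73) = 4890587.74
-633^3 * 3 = -760908411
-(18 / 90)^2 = -1 / 25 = -0.04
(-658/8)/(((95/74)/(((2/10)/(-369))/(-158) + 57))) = -202267432283/55386900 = -3651.90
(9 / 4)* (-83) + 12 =-699 / 4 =-174.75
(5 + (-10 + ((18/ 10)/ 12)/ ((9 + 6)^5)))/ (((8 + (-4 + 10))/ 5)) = -25312499/ 14175000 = -1.79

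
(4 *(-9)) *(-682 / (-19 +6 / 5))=-122760 / 89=-1379.33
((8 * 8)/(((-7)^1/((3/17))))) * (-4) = 768/119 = 6.45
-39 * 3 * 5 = -585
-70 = -70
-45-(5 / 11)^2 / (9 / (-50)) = -47755 / 1089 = -43.85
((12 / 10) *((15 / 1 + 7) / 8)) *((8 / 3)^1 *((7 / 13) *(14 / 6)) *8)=17248 / 195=88.45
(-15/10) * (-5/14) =15/28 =0.54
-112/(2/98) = -5488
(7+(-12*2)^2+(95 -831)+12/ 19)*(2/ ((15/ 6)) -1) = 579/ 19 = 30.47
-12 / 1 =-12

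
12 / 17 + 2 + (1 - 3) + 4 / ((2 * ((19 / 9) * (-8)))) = 759 / 1292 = 0.59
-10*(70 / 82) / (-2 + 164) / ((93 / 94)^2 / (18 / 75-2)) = 2721488 / 28723329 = 0.09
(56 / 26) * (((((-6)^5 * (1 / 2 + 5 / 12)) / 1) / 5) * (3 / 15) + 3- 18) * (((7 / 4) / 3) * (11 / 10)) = -1348039 / 3250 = -414.78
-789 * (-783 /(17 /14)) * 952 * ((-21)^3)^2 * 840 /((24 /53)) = 77057428202276210640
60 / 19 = 3.16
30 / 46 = 15 / 23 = 0.65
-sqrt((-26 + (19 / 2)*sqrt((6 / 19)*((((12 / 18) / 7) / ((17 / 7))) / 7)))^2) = -26 + sqrt(2261) / 119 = -25.60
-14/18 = -7/9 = -0.78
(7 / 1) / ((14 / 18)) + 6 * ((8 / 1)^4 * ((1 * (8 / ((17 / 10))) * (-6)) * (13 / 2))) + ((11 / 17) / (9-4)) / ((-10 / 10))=-383384846 / 85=-4510409.95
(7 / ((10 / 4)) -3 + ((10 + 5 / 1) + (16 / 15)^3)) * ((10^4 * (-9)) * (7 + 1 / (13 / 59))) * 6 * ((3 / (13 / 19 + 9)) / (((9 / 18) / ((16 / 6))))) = -49289952000 / 299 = -164849337.79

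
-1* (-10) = 10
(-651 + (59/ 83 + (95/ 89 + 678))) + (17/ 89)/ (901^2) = 28.78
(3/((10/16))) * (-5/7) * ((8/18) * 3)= -32/7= -4.57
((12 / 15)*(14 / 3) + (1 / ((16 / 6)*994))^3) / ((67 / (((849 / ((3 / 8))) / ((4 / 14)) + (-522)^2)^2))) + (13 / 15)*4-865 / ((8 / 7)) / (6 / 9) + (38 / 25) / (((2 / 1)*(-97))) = 4381296581.63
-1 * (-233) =233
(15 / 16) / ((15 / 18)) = 1.12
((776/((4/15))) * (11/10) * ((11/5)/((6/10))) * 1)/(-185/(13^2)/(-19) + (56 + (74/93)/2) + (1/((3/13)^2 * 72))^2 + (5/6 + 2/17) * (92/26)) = 8339846113025856/42554382328373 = 195.98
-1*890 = -890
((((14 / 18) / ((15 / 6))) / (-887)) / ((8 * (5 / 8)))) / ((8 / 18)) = -7 / 44350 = -0.00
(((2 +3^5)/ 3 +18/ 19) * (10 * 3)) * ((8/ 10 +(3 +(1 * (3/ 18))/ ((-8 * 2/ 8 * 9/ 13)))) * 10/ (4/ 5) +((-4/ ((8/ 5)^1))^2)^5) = 6238096002475/ 262656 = 23750060.93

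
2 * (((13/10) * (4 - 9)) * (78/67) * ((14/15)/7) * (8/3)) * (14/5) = -75712/5025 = -15.07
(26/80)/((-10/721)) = -23.43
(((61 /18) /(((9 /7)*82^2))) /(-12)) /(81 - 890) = 427 /10574807904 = 0.00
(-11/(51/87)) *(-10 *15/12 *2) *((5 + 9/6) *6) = 311025/17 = 18295.59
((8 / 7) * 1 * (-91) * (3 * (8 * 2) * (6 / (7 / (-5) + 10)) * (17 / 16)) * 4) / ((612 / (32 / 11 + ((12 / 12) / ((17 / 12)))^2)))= -82.41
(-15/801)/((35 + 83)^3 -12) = -0.00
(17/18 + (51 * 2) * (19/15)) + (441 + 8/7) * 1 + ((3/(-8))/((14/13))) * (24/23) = 4143589/7245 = 571.92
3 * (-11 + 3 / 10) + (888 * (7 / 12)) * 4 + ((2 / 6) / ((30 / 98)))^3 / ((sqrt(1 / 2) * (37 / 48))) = 1882384 * sqrt(2) / 1123875 + 20399 / 10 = 2042.27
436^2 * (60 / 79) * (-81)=-923866560 / 79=-11694513.42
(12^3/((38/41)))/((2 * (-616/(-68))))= 150552/1463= 102.91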